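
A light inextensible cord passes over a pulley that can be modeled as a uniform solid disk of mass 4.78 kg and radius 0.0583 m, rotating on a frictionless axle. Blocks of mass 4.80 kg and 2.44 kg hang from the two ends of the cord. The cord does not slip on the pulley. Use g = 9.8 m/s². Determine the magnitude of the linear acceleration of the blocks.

a ≈ 2.40 m/s²

I = ½MR² = (1/2)(4.78)(0.0583)² = 0.008123 kg·m².
Heavier block: m₁g − T₁ = m₁a. Lighter block: T₂ − m₂g = m₂a.
Pulley: (T₁ − T₂)R = Iα = I(a/R), so T₁ − T₂ = (I/R²)a = (1/2)M_p a = 2.390·a.
Adding the three: (m₁ − m₂)g = (m₁ + m₂ + 2.390)a, so a = (4.80 − 2.44)(9.8)/(4.80 + 2.44 + 2.390) = 2.402 m/s².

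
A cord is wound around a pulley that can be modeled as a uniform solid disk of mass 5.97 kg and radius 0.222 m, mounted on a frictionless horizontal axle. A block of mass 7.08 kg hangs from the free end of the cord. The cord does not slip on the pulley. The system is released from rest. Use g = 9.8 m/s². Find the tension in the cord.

I = ½MR² = (1/2)(5.97)(0.222)² = 0.1471 kg·m².
Block: mg − T = ma. Pulley: TR = Iα. No-slip: a = αR, so T = (I/R²)a = 2.985·a.
Then mg = (m + 2.985)a, so a = (7.08)(9.8)/(7.08 + 2.985) = 6.894 m/s².
T = 2.985·a = 20.58 N.

T ≈ 20.6 N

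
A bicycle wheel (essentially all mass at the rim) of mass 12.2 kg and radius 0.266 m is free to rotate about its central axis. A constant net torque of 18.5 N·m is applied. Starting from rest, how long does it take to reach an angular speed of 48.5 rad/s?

I = MR² = (12.2)(0.266)² = 0.8632 kg·m².
α = τ/I = 18.5/0.8632 = 21.43 rad/s².
ω = αt ⇒ t = ω/α = 48.5/21.43 = 2.263 s.

t ≈ 2.26 s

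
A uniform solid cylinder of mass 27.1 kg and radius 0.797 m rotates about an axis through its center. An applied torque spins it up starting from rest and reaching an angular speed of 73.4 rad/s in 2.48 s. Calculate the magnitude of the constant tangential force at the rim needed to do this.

I = ½MR² = (1/2)(27.1)(0.797)² = 8.607 kg·m².
α = Δω/Δt = (73.4 − 0)/2.48 = 29.60 rad/s².
The required torque is τ = Iα = (8.607)(29.60) = 254.7 N·m.
A tangential force at the rim gives τ = FR, so F = τ/R = 254.7/0.797 = 319.6 N.

F ≈ 320 N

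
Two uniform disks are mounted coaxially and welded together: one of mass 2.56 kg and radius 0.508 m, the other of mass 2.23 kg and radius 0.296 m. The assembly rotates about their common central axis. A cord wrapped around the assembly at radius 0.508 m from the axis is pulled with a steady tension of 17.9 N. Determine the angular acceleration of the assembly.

α ≈ 21.2 rad/s²

I = ½M₁R₁² + ½M₂R₂² = ½(2.56)(0.508)² + ½(2.23)(0.296)² = 0.4280 kg·m².
τ = F r = (17.9)(0.508) = 9.093 N·m.
α = τ/I = 9.093/0.4280 = 21.25 rad/s².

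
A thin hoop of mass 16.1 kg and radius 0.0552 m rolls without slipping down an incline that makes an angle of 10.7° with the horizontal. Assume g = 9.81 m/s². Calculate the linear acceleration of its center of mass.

a ≈ 0.911 m/s²

Translation along the incline: Mg sinθ − f = Ma.
Rotation about the center: fR = Iα with I = MR². No-slip gives a = αR, so f = (I/R²)a = M a.
Substituting: Mg sinθ = (1 + 1.000)Ma, so a = g sinθ/(1 + 1.000) = (9.81) sin 10.7° / 2.000 = 0.9107 m/s².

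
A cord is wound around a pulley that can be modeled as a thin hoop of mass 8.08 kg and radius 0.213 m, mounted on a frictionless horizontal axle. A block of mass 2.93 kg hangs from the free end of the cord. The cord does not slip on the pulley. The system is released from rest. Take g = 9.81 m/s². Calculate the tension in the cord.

T ≈ 21.1 N

I = MR² = (8.08)(0.213)² = 0.3666 kg·m².
Block: mg − T = ma. Pulley: TR = Iα. No-slip: a = αR, so T = (I/R²)a = 8.080·a.
Then mg = (m + 8.080)a, so a = (2.93)(9.81)/(2.93 + 8.080) = 2.611 m/s².
T = 8.080·a = 21.09 N.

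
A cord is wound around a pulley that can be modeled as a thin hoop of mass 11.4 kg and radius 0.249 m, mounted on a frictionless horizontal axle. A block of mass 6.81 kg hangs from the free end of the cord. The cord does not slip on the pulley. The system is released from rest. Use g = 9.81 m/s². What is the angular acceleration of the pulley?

α ≈ 14.7 rad/s²

I = MR² = (11.4)(0.249)² = 0.7068 kg·m².
Block: mg − T = ma. Pulley: TR = Iα. No-slip: a = αR, so T = (I/R²)a = 11.40·a.
Then mg = (m + 11.40)a, so a = (6.81)(9.81)/(6.81 + 11.40) = 3.669 m/s².
α = a/R = 3.669/0.249 = 14.73 rad/s².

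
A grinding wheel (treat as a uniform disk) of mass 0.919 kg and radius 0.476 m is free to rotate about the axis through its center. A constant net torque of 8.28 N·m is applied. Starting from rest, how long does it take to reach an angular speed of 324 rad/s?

I = ½MR² = (1/2)(0.919)(0.476)² = 0.1041 kg·m².
α = τ/I = 8.28/0.1041 = 79.53 rad/s².
ω = αt ⇒ t = ω/α = 324/79.53 = 4.074 s.

t ≈ 4.07 s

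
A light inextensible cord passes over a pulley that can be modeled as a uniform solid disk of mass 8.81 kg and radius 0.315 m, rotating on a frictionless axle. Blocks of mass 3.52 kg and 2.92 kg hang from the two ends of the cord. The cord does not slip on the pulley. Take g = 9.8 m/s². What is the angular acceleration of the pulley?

α ≈ 1.72 rad/s²

I = ½MR² = (1/2)(8.81)(0.315)² = 0.4371 kg·m².
Heavier block: m₁g − T₁ = m₁a. Lighter block: T₂ − m₂g = m₂a.
Pulley: (T₁ − T₂)R = Iα = I(a/R), so T₁ − T₂ = (I/R²)a = (1/2)M_p a = 4.405·a.
Adding the three: (m₁ − m₂)g = (m₁ + m₂ + 4.405)a, so a = (3.52 − 2.92)(9.8)/(3.52 + 2.92 + 4.405) = 0.5422 m/s².
α = a/R = 0.5422/0.315 = 1.721 rad/s².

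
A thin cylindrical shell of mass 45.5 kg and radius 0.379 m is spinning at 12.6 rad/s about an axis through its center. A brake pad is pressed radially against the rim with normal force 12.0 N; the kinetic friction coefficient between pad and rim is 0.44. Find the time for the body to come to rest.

t ≈ 41.2 s

I = MR² = (45.5)(0.379)² = 6.536 kg·m².
Friction force f = μN = (0.44)(12.0) = 5.280 N at the rim; torque magnitude τ = fR = 2.001 N·m, opposing ω.
|α| = τ/I = 2.001/6.536 = 0.3062 rad/s² (deceleration).
0 = ω₀ − |α|t ⇒ t = ω₀/|α| = 12.6/0.3062 = 41.15 s.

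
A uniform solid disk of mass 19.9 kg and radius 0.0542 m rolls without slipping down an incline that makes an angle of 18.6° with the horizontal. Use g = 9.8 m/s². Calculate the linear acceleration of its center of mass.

a ≈ 2.08 m/s²

Translation along the incline: Mg sinθ − f = Ma.
Rotation about the center: fR = Iα with I = ½MR². No-slip gives a = αR, so f = (I/R²)a = (1/2)M a.
Substituting: Mg sinθ = (1 + 0.5000)Ma, so a = g sinθ/(1 + 0.5000) = (9.8) sin 18.6° / 1.500 = 2.084 m/s².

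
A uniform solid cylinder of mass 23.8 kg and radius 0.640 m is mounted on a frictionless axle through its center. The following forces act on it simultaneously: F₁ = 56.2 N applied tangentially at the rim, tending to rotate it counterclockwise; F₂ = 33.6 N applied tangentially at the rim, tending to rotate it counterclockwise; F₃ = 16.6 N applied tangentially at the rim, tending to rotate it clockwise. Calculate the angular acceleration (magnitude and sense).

I = ½MR² = (1/2)(23.8)(0.640)² = 4.874 kg·m².
Taking counterclockwise as positive: τ₁ = +(56.2)(0.640) = +35.97 N·m; τ₂ = +(33.6)(0.640) = +21.50 N·m; τ₃ = −(16.6)(0.640) = −10.62 N·m.
Net torque τ = 46.85 N·m.
α = τ/I = 46.85/4.874 = 9.611 rad/s².

α ≈ 9.61 rad/s², counterclockwise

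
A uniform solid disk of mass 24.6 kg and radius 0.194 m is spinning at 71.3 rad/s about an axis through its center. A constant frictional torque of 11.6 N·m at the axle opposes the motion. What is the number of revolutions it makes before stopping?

I = ½MR² = (1/2)(24.6)(0.194)² = 0.4629 kg·m².
The net torque has magnitude 11.6 N·m, opposing ω.
|α| = τ/I = 11.60/0.4629 = 25.06 rad/s² (deceleration).
ω² = ω₀² − 2|α|θ with ω = 0 ⇒ θ = ω₀²/(2|α|) = 101.4 rad = 16.14 rev.

≈ 16.1 revolutions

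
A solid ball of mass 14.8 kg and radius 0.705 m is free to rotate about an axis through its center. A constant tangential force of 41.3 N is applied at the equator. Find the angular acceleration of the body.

α ≈ 9.90 rad/s²

I = (2/5)MR² = (2/5)(14.8)(0.705)² = 2.942 kg·m².
τ = F R = (41.3)(0.705) = 29.12 N·m.
Newton's second law for rotation, τ = Iα, gives α = τ/I = 29.12/2.942 = 9.896 rad/s².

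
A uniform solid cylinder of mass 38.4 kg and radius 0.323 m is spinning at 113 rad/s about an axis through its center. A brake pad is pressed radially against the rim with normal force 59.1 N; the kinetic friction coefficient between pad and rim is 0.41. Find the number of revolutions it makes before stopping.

≈ 260 revolutions

I = ½MR² = (1/2)(38.4)(0.323)² = 2.003 kg·m².
Friction force f = μN = (0.41)(59.1) = 24.23 N at the rim; torque magnitude τ = fR = 7.827 N·m, opposing ω.
|α| = τ/I = 7.827/2.003 = 3.907 rad/s² (deceleration).
ω² = ω₀² − 2|α|θ with ω = 0 ⇒ θ = ω₀²/(2|α|) = 1634 rad = 260.1 rev.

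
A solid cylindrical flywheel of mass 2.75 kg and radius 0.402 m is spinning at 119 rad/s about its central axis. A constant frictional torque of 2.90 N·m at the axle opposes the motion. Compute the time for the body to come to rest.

I = ½MR² = (1/2)(2.75)(0.402)² = 0.2222 kg·m².
The net torque has magnitude 2.90 N·m, opposing ω.
|α| = τ/I = 2.900/0.2222 = 13.05 rad/s² (deceleration).
0 = ω₀ − |α|t ⇒ t = ω₀/|α| = 119/13.05 = 9.118 s.

t ≈ 9.12 s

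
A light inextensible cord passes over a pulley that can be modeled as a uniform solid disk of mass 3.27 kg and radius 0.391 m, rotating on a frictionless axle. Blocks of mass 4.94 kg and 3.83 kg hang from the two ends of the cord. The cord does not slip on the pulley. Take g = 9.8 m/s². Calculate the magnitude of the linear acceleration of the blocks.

a ≈ 1.05 m/s²

I = ½MR² = (1/2)(3.27)(0.391)² = 0.2500 kg·m².
Heavier block: m₁g − T₁ = m₁a. Lighter block: T₂ − m₂g = m₂a.
Pulley: (T₁ − T₂)R = Iα = I(a/R), so T₁ − T₂ = (I/R²)a = (1/2)M_p a = 1.635·a.
Adding the three: (m₁ − m₂)g = (m₁ + m₂ + 1.635)a, so a = (4.94 − 3.83)(9.8)/(4.94 + 3.83 + 1.635) = 1.045 m/s².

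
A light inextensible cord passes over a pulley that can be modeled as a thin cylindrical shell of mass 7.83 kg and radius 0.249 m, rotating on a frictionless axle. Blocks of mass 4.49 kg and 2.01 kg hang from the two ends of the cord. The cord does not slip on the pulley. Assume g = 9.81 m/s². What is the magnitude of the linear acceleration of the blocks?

I = MR² = (7.83)(0.249)² = 0.4855 kg·m².
Heavier block: m₁g − T₁ = m₁a. Lighter block: T₂ − m₂g = m₂a.
Pulley: (T₁ − T₂)R = Iα = I(a/R), so T₁ − T₂ = (I/R²)a = 1·M_p a = 7.830·a.
Adding the three: (m₁ − m₂)g = (m₁ + m₂ + 7.830)a, so a = (4.49 − 2.01)(9.81)/(4.49 + 2.01 + 7.830) = 1.698 m/s².

a ≈ 1.70 m/s²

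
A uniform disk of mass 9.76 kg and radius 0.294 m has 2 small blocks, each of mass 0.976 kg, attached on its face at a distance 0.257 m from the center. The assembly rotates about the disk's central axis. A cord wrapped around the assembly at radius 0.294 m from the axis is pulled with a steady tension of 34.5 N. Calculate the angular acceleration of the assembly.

α ≈ 18.4 rad/s²

I_disk = ½MR² = ½(9.76)(0.294)² = 0.4218 kg·m².
I_blocks = 2·m·r² = 2(0.976)(0.257)² = 0.1289 kg·m².
Total I = 0.5507 kg·m².
τ = F r = (34.5)(0.294) = 10.14 N·m.
α = τ/I = 10.14/0.5507 = 18.42 rad/s².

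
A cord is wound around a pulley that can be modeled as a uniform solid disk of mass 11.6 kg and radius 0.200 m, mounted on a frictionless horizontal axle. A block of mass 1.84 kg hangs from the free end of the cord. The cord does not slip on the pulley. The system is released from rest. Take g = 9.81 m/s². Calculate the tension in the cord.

T ≈ 13.7 N

I = ½MR² = (1/2)(11.6)(0.200)² = 0.2320 kg·m².
Block: mg − T = ma. Pulley: TR = Iα. No-slip: a = αR, so T = (I/R²)a = 5.800·a.
Then mg = (m + 5.800)a, so a = (1.84)(9.81)/(1.84 + 5.800) = 2.363 m/s².
T = 5.800·a = 13.70 N.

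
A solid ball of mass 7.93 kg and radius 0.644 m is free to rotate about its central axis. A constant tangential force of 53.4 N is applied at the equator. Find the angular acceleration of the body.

I = (2/5)MR² = (2/5)(7.93)(0.644)² = 1.316 kg·m².
τ = F R = (53.4)(0.644) = 34.39 N·m.
From τ = Iα: α = 34.39/1.316 = 26.14 rad/s².

α ≈ 26.1 rad/s²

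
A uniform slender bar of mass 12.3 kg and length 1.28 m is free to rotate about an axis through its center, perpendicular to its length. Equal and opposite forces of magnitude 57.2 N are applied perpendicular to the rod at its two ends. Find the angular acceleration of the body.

α ≈ 43.6 rad/s²

I = (1/12)ML² = (1/12)(12.3)(1.28)² = 1.679 kg·m².
The couple gives τ = F·(L/2) + F·(L/2) = F L = (57.2)(1.28) = 73.22 N·m.
From τ = Iα: α = 73.22/1.679 = 43.60 rad/s².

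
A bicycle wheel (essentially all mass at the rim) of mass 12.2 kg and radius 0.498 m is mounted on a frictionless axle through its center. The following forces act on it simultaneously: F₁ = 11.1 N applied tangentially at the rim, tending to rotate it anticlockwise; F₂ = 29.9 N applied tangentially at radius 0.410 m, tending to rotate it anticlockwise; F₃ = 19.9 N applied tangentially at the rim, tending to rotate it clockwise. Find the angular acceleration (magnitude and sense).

α ≈ 2.60 rad/s², anticlockwise

I = MR² = (12.2)(0.498)² = 3.026 kg·m².
Taking anticlockwise as positive: τ₁ = +(11.1)(0.498) = +5.528 N·m; τ₂ = +(29.9)(0.410) = +12.26 N·m; τ₃ = −(19.9)(0.498) = −9.910 N·m.
Net torque τ = 7.877 N·m.
α = τ/I = 7.877/3.026 = 2.603 rad/s².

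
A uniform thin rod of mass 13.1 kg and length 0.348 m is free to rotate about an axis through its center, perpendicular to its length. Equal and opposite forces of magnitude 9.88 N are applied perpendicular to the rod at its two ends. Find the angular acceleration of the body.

α ≈ 26.0 rad/s²

I = (1/12)ML² = (1/12)(13.1)(0.348)² = 0.1322 kg·m².
The couple gives τ = F·(L/2) + F·(L/2) = F L = (9.88)(0.348) = 3.438 N·m.
Newton's second law for rotation, τ = Iα, gives α = τ/I = 3.438/0.1322 = 26.01 rad/s².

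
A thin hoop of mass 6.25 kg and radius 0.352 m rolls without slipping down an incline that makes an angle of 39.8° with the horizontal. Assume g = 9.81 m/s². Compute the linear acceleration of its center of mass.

Translation along the incline: Mg sinθ − f = Ma.
Rotation about the center: fR = Iα with I = MR². No-slip gives a = αR, so f = (I/R²)a = M a.
Substituting: Mg sinθ = (1 + 1.000)Ma, so a = g sinθ/(1 + 1.000) = (9.81) sin 39.8° / 2.000 = 3.140 m/s².

a ≈ 3.14 m/s²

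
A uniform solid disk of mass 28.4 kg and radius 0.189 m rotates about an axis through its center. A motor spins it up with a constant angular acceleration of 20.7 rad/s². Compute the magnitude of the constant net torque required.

I = ½MR² = (1/2)(28.4)(0.189)² = 0.5072 kg·m².
τ = Iα = (0.5072)(20.70) = 10.50 N·m.

τ ≈ 10.5 N·m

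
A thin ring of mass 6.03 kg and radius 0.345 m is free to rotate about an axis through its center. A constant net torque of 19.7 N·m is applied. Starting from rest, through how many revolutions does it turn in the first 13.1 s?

I = MR² = (6.03)(0.345)² = 0.7177 kg·m².
α = τ/I = 19.7/0.7177 = 27.45 rad/s².
θ = ½αt² = ½(27.45)(13.1)² = 2355 rad.
Revolutions = θ/(2π) = 374.8.

≈ 375 revolutions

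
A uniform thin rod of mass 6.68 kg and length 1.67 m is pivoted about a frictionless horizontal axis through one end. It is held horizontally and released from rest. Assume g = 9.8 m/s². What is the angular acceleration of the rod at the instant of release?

α ≈ 8.80 rad/s²

About the pivot, I = (1/3)ML² = (1/3)(6.68)(1.67)² = 6.210 kg·m².
The weight acts at the center, a distance L/2 = 0.8350 m from the pivot; τ = Mg(L/2) = 54.66 N·m.
α = τ/I = 54.66/6.210 = 8.802 rad/s².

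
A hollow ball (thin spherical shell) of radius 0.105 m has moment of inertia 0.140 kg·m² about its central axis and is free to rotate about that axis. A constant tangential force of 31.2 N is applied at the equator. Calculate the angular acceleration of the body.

α ≈ 23.4 rad/s²

τ = F R = (31.2)(0.105) = 3.276 N·m.
From τ = Iα: α = 3.276/0.1400 = 23.40 rad/s².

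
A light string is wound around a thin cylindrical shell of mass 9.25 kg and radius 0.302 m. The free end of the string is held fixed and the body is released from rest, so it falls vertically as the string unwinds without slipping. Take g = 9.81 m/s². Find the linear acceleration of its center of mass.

Translation: Mg − T = Ma. Rotation about the center: TR = Iα with I = MR².
With a = αR: T = (I/R²)a = M a, so Mg = (1 + 1.000)Ma.
a = g/(1 + 1.000) = 9.81/2.000 = 4.905 m/s².

a ≈ 4.91 m/s²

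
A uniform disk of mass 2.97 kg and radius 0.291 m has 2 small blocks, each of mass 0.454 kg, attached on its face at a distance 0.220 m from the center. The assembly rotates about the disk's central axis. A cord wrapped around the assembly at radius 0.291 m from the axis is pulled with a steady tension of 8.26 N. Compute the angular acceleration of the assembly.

I_disk = ½MR² = ½(2.97)(0.291)² = 0.1258 kg·m².
I_blocks = 2·m·r² = 2(0.454)(0.220)² = 0.04395 kg·m².
Total I = 0.1697 kg·m².
τ = F r = (8.26)(0.291) = 2.404 N·m.
α = τ/I = 2.404/0.1697 = 14.16 rad/s².

α ≈ 14.2 rad/s²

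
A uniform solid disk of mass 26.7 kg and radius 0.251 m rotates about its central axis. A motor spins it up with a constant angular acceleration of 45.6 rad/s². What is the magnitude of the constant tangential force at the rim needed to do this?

I = ½MR² = (1/2)(26.7)(0.251)² = 0.8411 kg·m².
The required torque is τ = Iα = (0.8411)(45.60) = 38.35 N·m.
A tangential force at the rim gives τ = FR, so F = τ/R = 38.35/0.251 = 152.8 N.

F ≈ 153 N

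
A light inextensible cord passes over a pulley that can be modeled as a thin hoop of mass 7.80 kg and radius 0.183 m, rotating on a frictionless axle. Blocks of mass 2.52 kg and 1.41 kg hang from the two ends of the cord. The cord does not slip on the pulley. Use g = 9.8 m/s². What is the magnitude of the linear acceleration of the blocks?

I = MR² = (7.80)(0.183)² = 0.2612 kg·m².
Heavier block: m₁g − T₁ = m₁a. Lighter block: T₂ − m₂g = m₂a.
Pulley: (T₁ − T₂)R = Iα = I(a/R), so T₁ − T₂ = (I/R²)a = 1·M_p a = 7.800·a.
Adding the three: (m₁ − m₂)g = (m₁ + m₂ + 7.800)a, so a = (2.52 − 1.41)(9.8)/(2.52 + 1.41 + 7.800) = 0.9274 m/s².

a ≈ 0.927 m/s²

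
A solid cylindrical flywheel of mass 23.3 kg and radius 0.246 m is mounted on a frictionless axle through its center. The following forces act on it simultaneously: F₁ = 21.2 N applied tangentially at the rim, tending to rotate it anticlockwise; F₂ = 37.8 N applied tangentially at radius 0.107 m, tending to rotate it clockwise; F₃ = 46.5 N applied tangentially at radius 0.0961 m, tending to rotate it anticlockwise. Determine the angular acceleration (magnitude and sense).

I = ½MR² = (1/2)(23.3)(0.246)² = 0.7050 kg·m².
Taking anticlockwise as positive: τ₁ = +(21.2)(0.246) = +5.215 N·m; τ₂ = −(37.8)(0.107) = −4.045 N·m; τ₃ = +(46.5)(0.0961) = +4.469 N·m.
Net torque τ = 5.639 N·m.
α = τ/I = 5.639/0.7050 = 7.999 rad/s².

α ≈ 8.00 rad/s², anticlockwise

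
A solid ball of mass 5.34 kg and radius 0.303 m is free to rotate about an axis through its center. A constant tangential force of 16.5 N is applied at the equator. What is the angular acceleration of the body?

I = (2/5)MR² = (2/5)(5.34)(0.303)² = 0.1961 kg·m².
τ = F R = (16.5)(0.303) = 5.000 N·m.
Newton's second law for rotation, τ = Iα, gives α = τ/I = 5.000/0.1961 = 25.49 rad/s².

α ≈ 25.5 rad/s²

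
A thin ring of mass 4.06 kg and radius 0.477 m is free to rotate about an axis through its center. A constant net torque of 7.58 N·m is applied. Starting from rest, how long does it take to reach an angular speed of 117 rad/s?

I = MR² = (4.06)(0.477)² = 0.9238 kg·m².
α = τ/I = 7.58/0.9238 = 8.206 rad/s².
ω = αt ⇒ t = ω/α = 117/8.206 = 14.26 s.

t ≈ 14.3 s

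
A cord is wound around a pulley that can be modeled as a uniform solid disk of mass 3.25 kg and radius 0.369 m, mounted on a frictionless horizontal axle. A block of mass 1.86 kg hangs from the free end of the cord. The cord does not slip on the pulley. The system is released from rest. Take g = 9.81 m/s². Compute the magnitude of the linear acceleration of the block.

I = ½MR² = (1/2)(3.25)(0.369)² = 0.2213 kg·m².
Block: mg − T = ma. Pulley: TR = Iα. No-slip: a = αR, so T = (I/R²)a = 1.625·a.
Then mg = (m + 1.625)a, so a = (1.86)(9.81)/(1.86 + 1.625) = 5.236 m/s².

a ≈ 5.24 m/s²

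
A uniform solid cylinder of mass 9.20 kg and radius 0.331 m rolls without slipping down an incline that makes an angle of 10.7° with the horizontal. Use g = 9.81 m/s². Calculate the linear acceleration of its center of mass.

a ≈ 1.21 m/s²

Translation along the incline: Mg sinθ − f = Ma.
Rotation about the center: fR = Iα with I = ½MR². No-slip gives a = αR, so f = (I/R²)a = (1/2)M a.
Substituting: Mg sinθ = (1 + 0.5000)Ma, so a = g sinθ/(1 + 0.5000) = (9.81) sin 10.7° / 1.500 = 1.214 m/s².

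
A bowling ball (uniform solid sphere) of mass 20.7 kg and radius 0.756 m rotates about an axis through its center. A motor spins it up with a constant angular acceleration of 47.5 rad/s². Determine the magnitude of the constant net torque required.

I = (2/5)MR² = (2/5)(20.7)(0.756)² = 4.732 kg·m².
τ = Iα = (4.732)(47.50) = 224.8 N·m.

τ ≈ 225 N·m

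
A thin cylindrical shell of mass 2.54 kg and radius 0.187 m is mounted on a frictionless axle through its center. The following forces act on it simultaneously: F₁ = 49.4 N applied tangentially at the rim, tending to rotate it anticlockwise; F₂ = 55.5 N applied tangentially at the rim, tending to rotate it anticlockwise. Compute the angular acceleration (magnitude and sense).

I = MR² = (2.54)(0.187)² = 0.08882 kg·m².
Taking anticlockwise as positive: τ₁ = +(49.4)(0.187) = +9.238 N·m; τ₂ = +(55.5)(0.187) = +10.38 N·m.
Net torque τ = 19.62 N·m.
α = τ/I = 19.62/0.08882 = 220.9 rad/s².

α ≈ 221 rad/s², anticlockwise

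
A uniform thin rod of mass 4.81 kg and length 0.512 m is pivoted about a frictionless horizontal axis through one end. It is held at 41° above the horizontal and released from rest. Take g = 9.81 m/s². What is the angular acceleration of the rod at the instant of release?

α ≈ 21.7 rad/s²

About the pivot, I = (1/3)ML² = (1/3)(4.81)(0.512)² = 0.4203 kg·m².
The weight acts at the center, a distance L/2 = 0.2560 m from the pivot; τ = Mg(L/2) cos 41° = 9.117 N·m.
α = τ/I = 9.117/0.4203 = 21.69 rad/s².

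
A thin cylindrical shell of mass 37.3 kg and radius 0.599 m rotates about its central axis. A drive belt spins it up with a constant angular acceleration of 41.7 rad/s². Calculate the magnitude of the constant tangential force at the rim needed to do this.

F ≈ 932 N

I = MR² = (37.3)(0.599)² = 13.38 kg·m².
The required torque is τ = Iα = (13.38)(41.70) = 558.1 N·m.
A tangential force at the rim gives τ = FR, so F = τ/R = 558.1/0.599 = 931.7 N.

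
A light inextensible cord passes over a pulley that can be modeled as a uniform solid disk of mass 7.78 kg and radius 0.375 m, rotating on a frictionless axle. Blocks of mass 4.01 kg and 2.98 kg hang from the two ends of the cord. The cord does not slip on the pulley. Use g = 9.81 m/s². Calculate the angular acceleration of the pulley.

I = ½MR² = (1/2)(7.78)(0.375)² = 0.5470 kg·m².
Heavier block: m₁g − T₁ = m₁a. Lighter block: T₂ − m₂g = m₂a.
Pulley: (T₁ − T₂)R = Iα = I(a/R), so T₁ − T₂ = (I/R²)a = (1/2)M_p a = 3.890·a.
Adding the three: (m₁ − m₂)g = (m₁ + m₂ + 3.890)a, so a = (4.01 − 2.98)(9.81)/(4.01 + 2.98 + 3.890) = 0.9287 m/s².
α = a/R = 0.9287/0.375 = 2.477 rad/s².

α ≈ 2.48 rad/s²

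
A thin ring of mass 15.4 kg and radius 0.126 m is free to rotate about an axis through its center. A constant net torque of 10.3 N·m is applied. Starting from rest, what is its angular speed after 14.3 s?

I = MR² = (15.4)(0.126)² = 0.2445 kg·m².
α = τ/I = 10.3/0.2445 = 42.13 rad/s².
ω = ω₀ + αt = 0 + (42.13)(14.3) = 602.4 rad/s.

ω ≈ 602 rad/s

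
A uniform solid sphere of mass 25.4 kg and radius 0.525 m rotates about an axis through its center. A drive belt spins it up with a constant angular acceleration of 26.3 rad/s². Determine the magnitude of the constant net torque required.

I = (2/5)MR² = (2/5)(25.4)(0.525)² = 2.800 kg·m².
τ = Iα = (2.800)(26.30) = 73.65 N·m.

τ ≈ 73.6 N·m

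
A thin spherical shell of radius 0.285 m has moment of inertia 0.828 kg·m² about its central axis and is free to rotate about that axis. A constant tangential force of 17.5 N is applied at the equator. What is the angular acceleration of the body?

τ = F R = (17.5)(0.285) = 4.987 N·m.
From τ = Iα: α = 4.987/0.8280 = 6.024 rad/s².

α ≈ 6.02 rad/s²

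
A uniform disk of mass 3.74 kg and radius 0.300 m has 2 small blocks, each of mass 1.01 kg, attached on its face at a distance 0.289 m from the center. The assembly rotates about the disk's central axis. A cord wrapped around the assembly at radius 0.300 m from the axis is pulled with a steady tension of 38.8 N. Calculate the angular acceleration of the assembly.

α ≈ 34.5 rad/s²

I_disk = ½MR² = ½(3.74)(0.300)² = 0.1683 kg·m².
I_blocks = 2·m·r² = 2(1.01)(0.289)² = 0.1687 kg·m².
Total I = 0.3370 kg·m².
τ = F r = (38.8)(0.300) = 11.64 N·m.
α = τ/I = 11.64/0.3370 = 34.54 rad/s².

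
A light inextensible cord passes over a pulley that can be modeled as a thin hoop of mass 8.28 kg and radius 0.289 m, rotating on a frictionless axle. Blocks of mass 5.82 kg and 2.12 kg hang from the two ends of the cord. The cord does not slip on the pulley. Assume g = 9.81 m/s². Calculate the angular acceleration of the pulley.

I = MR² = (8.28)(0.289)² = 0.6916 kg·m².
Heavier block: m₁g − T₁ = m₁a. Lighter block: T₂ − m₂g = m₂a.
Pulley: (T₁ − T₂)R = Iα = I(a/R), so T₁ − T₂ = (I/R²)a = 1·M_p a = 8.280·a.
Adding the three: (m₁ − m₂)g = (m₁ + m₂ + 8.280)a, so a = (5.82 − 2.12)(9.81)/(5.82 + 2.12 + 8.280) = 2.238 m/s².
α = a/R = 2.238/0.289 = 7.743 rad/s².

α ≈ 7.74 rad/s²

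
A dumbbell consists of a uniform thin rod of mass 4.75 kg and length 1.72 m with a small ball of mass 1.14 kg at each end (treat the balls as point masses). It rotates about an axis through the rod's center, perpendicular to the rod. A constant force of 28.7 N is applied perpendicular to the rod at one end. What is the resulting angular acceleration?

I_rod = (1/12)ML² = (1/12)(4.75)(1.72)² = 1.171 kg·m².
I_balls = 2·m·(L/2)² = 2(1.14)(0.8600)² = 1.686 kg·m².
Total I = 2.857 kg·m².
τ = F·(L/2) = (28.7)(0.860) = 24.68 N·m.
α = τ/I = 24.68/2.857 = 8.638 rad/s².

α ≈ 8.64 rad/s²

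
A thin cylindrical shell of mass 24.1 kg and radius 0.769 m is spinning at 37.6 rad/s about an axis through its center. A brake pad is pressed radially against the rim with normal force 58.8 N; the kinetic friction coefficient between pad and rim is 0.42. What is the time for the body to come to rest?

t ≈ 28.2 s

I = MR² = (24.1)(0.769)² = 14.25 kg·m².
Friction force f = μN = (0.42)(58.8) = 24.70 N at the rim; torque magnitude τ = fR = 18.99 N·m, opposing ω.
|α| = τ/I = 18.99/14.25 = 1.333 rad/s² (deceleration).
0 = ω₀ − |α|t ⇒ t = ω₀/|α| = 37.6/1.333 = 28.22 s.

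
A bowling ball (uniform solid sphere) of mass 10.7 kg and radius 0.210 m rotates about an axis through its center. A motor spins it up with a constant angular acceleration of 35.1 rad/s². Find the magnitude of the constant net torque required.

τ ≈ 6.63 N·m

I = (2/5)MR² = (2/5)(10.7)(0.210)² = 0.1887 kg·m².
τ = Iα = (0.1887)(35.10) = 6.625 N·m.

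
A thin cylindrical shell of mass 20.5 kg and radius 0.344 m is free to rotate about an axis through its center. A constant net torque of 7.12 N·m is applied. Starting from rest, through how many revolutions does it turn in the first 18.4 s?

≈ 79.1 revolutions

I = MR² = (20.5)(0.344)² = 2.426 kg·m².
α = τ/I = 7.12/2.426 = 2.935 rad/s².
θ = ½αt² = ½(2.935)(18.4)² = 496.8 rad.
Revolutions = θ/(2π) = 79.07.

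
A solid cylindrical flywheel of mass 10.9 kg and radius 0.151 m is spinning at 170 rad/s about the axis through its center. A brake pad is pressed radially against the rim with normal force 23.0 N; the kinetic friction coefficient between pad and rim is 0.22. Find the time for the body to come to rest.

t ≈ 27.6 s

I = ½MR² = (1/2)(10.9)(0.151)² = 0.1243 kg·m².
Friction force f = μN = (0.22)(23.0) = 5.060 N at the rim; torque magnitude τ = fR = 0.7641 N·m, opposing ω.
|α| = τ/I = 0.7641/0.1243 = 6.149 rad/s² (deceleration).
0 = ω₀ − |α|t ⇒ t = ω₀/|α| = 170/6.149 = 27.65 s.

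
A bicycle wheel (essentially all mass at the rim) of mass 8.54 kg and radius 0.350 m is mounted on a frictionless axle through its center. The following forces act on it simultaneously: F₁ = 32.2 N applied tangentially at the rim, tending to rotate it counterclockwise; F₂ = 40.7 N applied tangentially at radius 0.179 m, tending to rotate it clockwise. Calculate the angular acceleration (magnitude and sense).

α ≈ 3.81 rad/s², counterclockwise

I = MR² = (8.54)(0.350)² = 1.046 kg·m².
Taking counterclockwise as positive: τ₁ = +(32.2)(0.350) = +11.27 N·m; τ₂ = −(40.7)(0.179) = −7.285 N·m.
Net torque τ = 3.985 N·m.
α = τ/I = 3.985/1.046 = 3.809 rad/s².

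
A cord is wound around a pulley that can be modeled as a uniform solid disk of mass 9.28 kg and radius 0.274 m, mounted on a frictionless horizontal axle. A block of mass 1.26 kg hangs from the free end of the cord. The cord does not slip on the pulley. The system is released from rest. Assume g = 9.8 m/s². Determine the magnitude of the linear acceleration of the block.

a ≈ 2.09 m/s²

I = ½MR² = (1/2)(9.28)(0.274)² = 0.3484 kg·m².
Block: mg − T = ma. Pulley: TR = Iα. No-slip: a = αR, so T = (I/R²)a = 4.640·a.
Then mg = (m + 4.640)a, so a = (1.26)(9.8)/(1.26 + 4.640) = 2.093 m/s².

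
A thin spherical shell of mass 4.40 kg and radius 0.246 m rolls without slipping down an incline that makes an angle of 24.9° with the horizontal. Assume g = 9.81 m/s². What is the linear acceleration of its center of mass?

a ≈ 2.48 m/s²

Translation along the incline: Mg sinθ − f = Ma.
Rotation about the center: fR = Iα with I = (2/3)MR². No-slip gives a = αR, so f = (I/R²)a = (2/3)M a.
Substituting: Mg sinθ = (1 + 0.6667)Ma, so a = g sinθ/(1 + 0.6667) = (9.81) sin 24.9° / 1.667 = 2.478 m/s².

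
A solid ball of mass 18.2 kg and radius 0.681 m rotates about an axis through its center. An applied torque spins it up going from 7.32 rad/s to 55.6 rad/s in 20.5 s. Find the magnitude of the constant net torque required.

τ ≈ 7.95 N·m

I = (2/5)MR² = (2/5)(18.2)(0.681)² = 3.376 kg·m².
α = Δω/Δt = (55.6 − 7.32)/20.5 = 2.355 rad/s².
τ = Iα = (3.376)(2.355) = 7.951 N·m.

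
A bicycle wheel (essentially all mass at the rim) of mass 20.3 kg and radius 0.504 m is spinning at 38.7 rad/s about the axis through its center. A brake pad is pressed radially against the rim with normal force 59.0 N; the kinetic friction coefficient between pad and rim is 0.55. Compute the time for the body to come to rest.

I = MR² = (20.3)(0.504)² = 5.157 kg·m².
Friction force f = μN = (0.55)(59.0) = 32.45 N at the rim; torque magnitude τ = fR = 16.35 N·m, opposing ω.
|α| = τ/I = 16.35/5.157 = 3.172 rad/s² (deceleration).
0 = ω₀ − |α|t ⇒ t = ω₀/|α| = 38.7/3.172 = 12.20 s.

t ≈ 12.2 s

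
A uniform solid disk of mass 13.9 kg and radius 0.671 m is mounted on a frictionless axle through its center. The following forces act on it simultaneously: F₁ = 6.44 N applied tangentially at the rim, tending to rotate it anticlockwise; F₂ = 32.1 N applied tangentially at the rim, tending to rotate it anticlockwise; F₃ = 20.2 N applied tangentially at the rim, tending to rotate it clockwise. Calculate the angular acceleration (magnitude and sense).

α ≈ 3.93 rad/s², anticlockwise

I = ½MR² = (1/2)(13.9)(0.671)² = 3.129 kg·m².
Taking anticlockwise as positive: τ₁ = +(6.44)(0.671) = +4.321 N·m; τ₂ = +(32.1)(0.671) = +21.54 N·m; τ₃ = −(20.2)(0.671) = −13.55 N·m.
Net torque τ = 12.31 N·m.
α = τ/I = 12.31/3.129 = 3.933 rad/s².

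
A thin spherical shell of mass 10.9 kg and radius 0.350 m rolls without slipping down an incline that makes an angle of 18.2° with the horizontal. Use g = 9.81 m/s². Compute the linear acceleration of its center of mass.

a ≈ 1.84 m/s²

Translation along the incline: Mg sinθ − f = Ma.
Rotation about the center: fR = Iα with I = (2/3)MR². No-slip gives a = αR, so f = (I/R²)a = (2/3)M a.
Substituting: Mg sinθ = (1 + 0.6667)Ma, so a = g sinθ/(1 + 0.6667) = (9.81) sin 18.2° / 1.667 = 1.838 m/s².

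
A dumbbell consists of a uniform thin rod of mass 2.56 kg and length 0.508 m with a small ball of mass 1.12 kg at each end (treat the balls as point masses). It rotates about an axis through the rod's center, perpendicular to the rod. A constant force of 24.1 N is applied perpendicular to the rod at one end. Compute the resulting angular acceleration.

α ≈ 30.7 rad/s²

I_rod = (1/12)ML² = (1/12)(2.56)(0.508)² = 0.05505 kg·m².
I_balls = 2·m·(L/2)² = 2(1.12)(0.2540)² = 0.1445 kg·m².
Total I = 0.1996 kg·m².
τ = F·(L/2) = (24.1)(0.254) = 6.121 N·m.
α = τ/I = 6.121/0.1996 = 30.67 rad/s².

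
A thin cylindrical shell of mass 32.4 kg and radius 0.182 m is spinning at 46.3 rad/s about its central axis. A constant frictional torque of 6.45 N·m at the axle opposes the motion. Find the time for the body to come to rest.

I = MR² = (32.4)(0.182)² = 1.073 kg·m².
The net torque has magnitude 6.45 N·m, opposing ω.
|α| = τ/I = 6.450/1.073 = 6.010 rad/s² (deceleration).
0 = ω₀ − |α|t ⇒ t = ω₀/|α| = 46.3/6.010 = 7.704 s.

t ≈ 7.70 s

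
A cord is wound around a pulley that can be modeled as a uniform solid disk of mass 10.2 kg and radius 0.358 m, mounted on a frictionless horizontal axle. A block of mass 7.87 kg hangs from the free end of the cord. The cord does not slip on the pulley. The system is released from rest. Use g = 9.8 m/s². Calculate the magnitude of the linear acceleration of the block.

a ≈ 5.95 m/s²

I = ½MR² = (1/2)(10.2)(0.358)² = 0.6536 kg·m².
Block: mg − T = ma. Pulley: TR = Iα. No-slip: a = αR, so T = (I/R²)a = 5.100·a.
Then mg = (m + 5.100)a, so a = (7.87)(9.8)/(7.87 + 5.100) = 5.946 m/s².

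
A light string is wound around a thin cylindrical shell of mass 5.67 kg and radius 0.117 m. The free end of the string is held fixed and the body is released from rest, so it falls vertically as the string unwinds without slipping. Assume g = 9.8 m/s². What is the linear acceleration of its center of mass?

Translation: Mg − T = Ma. Rotation about the center: TR = Iα with I = MR².
With a = αR: T = (I/R²)a = M a, so Mg = (1 + 1.000)Ma.
a = g/(1 + 1.000) = 9.8/2.000 = 4.900 m/s².

a ≈ 4.90 m/s²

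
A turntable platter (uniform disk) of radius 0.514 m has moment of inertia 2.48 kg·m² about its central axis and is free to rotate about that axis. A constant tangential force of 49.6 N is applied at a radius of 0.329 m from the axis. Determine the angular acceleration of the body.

α ≈ 6.58 rad/s²

τ = F·r = (49.6)(0.329) = 16.32 N·m.
Newton's second law for rotation, τ = Iα, gives α = τ/I = 16.32/2.480 = 6.580 rad/s².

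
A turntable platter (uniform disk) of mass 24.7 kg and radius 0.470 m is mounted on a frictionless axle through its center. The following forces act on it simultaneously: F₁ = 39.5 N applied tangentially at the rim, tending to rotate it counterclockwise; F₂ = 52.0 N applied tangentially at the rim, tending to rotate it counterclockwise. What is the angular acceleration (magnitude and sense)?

α ≈ 15.8 rad/s², counterclockwise

I = ½MR² = (1/2)(24.7)(0.470)² = 2.728 kg·m².
Taking counterclockwise as positive: τ₁ = +(39.5)(0.470) = +18.56 N·m; τ₂ = +(52.0)(0.470) = +24.44 N·m.
Net torque τ = 43.00 N·m.
α = τ/I = 43.00/2.728 = 15.76 rad/s².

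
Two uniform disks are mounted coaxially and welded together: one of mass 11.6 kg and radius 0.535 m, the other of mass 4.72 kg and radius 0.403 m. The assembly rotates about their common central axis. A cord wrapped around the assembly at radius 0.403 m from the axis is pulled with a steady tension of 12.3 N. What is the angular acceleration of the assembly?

α ≈ 2.43 rad/s²

I = ½M₁R₁² + ½M₂R₂² = ½(11.6)(0.535)² + ½(4.72)(0.403)² = 2.043 kg·m².
τ = F r = (12.3)(0.403) = 4.957 N·m.
α = τ/I = 4.957/2.043 = 2.426 rad/s².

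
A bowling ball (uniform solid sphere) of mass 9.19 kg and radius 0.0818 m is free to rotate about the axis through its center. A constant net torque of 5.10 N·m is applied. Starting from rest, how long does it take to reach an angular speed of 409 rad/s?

I = (2/5)MR² = (2/5)(9.19)(0.0818)² = 0.02460 kg·m².
α = τ/I = 5.10/0.02460 = 207.3 rad/s².
ω = αt ⇒ t = ω/α = 409/207.3 = 1.973 s.

t ≈ 1.97 s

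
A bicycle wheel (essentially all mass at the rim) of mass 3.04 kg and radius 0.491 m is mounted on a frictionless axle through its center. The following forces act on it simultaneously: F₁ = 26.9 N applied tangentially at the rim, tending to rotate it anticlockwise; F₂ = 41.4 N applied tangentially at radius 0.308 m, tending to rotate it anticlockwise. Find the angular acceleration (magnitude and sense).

α ≈ 35.4 rad/s², anticlockwise

I = MR² = (3.04)(0.491)² = 0.7329 kg·m².
Taking anticlockwise as positive: τ₁ = +(26.9)(0.491) = +13.21 N·m; τ₂ = +(41.4)(0.308) = +12.75 N·m.
Net torque τ = 25.96 N·m.
α = τ/I = 25.96/0.7329 = 35.42 rad/s².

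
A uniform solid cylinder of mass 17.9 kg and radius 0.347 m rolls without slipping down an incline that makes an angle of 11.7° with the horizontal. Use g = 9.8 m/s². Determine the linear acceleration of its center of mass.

Translation along the incline: Mg sinθ − f = Ma.
Rotation about the center: fR = Iα with I = ½MR². No-slip gives a = αR, so f = (I/R²)a = (1/2)M a.
Substituting: Mg sinθ = (1 + 0.5000)Ma, so a = g sinθ/(1 + 0.5000) = (9.8) sin 11.7° / 1.500 = 1.325 m/s².

a ≈ 1.32 m/s²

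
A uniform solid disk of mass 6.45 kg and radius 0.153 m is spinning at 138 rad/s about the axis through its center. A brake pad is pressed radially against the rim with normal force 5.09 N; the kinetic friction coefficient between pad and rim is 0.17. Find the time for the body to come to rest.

t ≈ 78.7 s

I = ½MR² = (1/2)(6.45)(0.153)² = 0.07549 kg·m².
Friction force f = μN = (0.17)(5.09) = 0.8653 N at the rim; torque magnitude τ = fR = 0.1324 N·m, opposing ω.
|α| = τ/I = 0.1324/0.07549 = 1.754 rad/s² (deceleration).
0 = ω₀ − |α|t ⇒ t = ω₀/|α| = 138/1.754 = 78.69 s.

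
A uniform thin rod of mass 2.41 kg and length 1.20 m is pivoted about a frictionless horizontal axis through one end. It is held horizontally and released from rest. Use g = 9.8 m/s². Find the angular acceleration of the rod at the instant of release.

α ≈ 12.3 rad/s²

About the pivot, I = (1/3)ML² = (1/3)(2.41)(1.20)² = 1.157 kg·m².
The weight acts at the center, a distance L/2 = 0.6000 m from the pivot; τ = Mg(L/2) = 14.17 N·m.
α = τ/I = 14.17/1.157 = 12.25 rad/s².
(Equivalently α = (3g/(2L)) = 12.25 rad/s².)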